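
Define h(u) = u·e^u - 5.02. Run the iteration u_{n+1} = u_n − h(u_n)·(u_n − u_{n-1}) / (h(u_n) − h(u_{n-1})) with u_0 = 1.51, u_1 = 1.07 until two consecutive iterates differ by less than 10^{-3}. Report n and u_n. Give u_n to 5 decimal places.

n = 5, u_n = 1.32900

h(1.51) = 1.8153635, h(1.07) = -1.9005439
u_2 = 1.0700000 − (-1.9005439)·(-0.4400000)/(-3.7159074) = 1.2950431;  |Δ| = 0.2250431
h(1.2950431) = -0.2915991
u_3 = 1.2950431 − (-0.2915991)·(0.2250431)/(1.6089449) = 1.3358291;  |Δ| = 0.0407860
h(1.3358291) = 0.0603552
u_4 = 1.3358291 − 0.0603552·(0.0407860)/(0.3519542) = 1.3288348;  |Δ| = 0.0069942
h(1.3288348) = -0.0014686
u_5 = 1.3288348 − (-0.0014686)·(-0.0069942)/(-0.0618238) = 1.3290010;  |Δ| = 0.0001661
|u_5 − u_4| = 0.0001661 < 10^{-3}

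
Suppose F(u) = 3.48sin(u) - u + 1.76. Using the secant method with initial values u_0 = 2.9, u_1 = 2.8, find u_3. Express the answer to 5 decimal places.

F(2.9) = -0.3074123, F(2.8) = 0.1257588
u_2 = 2.8000000 − 0.1257588·(2.8000000 − 2.9000000) / (0.1257588 − (-0.3074123)) = 2.8000000 − (-0.0125759)/(0.4331711) = 2.8290321
F(2.8290321) = 0.0010544
u_3 = 2.8290321 − 0.0010544·(2.8290321 − 2.8000000) / (0.0010544 − 0.1257588) = 2.8290321 − (0.0000306)/(-0.1247044) = 2.8292776

2.82928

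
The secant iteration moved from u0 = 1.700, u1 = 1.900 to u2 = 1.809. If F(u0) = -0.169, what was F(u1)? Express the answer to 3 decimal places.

The secant line through (1.700, -0.169) and (1.900, F(u1)) crosses zero at u2 = 1.809.
So (1.700, -0.169), (1.900, F(u1)), (1.809, 0) are collinear:
F(u1) = -0.169 · (1.900 − 1.809) / (1.700 − 1.809) = -0.169 · (0.09100)/(-0.10900) = 0.14109

0.141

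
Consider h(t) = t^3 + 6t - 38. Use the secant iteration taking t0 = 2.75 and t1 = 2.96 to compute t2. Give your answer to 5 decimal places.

2.77308

h(2.75) = -0.7031250, h(2.96) = 5.6943360
t2 = 2.9600000 − 5.6943360·(2.9600000 − 2.7500000) / (5.6943360 − (-0.7031250)) = 2.9600000 − (1.1958106)/(6.3974610) = 2.7730804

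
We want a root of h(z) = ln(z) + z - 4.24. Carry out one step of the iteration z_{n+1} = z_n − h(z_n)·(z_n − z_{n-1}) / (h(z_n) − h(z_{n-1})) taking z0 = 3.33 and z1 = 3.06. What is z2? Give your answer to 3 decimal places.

h(3.33) = 0.29297, h(3.06) = -0.06159
z2 = 3.06000 − (-0.06159)·(3.06000 − 3.33000) / (-0.06159 − 0.29297) = 3.06000 − (0.01663)/(-0.35456) = 3.10690

3.107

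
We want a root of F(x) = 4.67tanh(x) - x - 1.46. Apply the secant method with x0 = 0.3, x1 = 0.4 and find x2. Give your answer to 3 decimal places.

F(0.3) = -0.39957, F(0.4) = -0.08564
x2 = 0.40000 − (-0.08564)·(0.40000 − 0.30000) / (-0.08564 − (-0.39957)) = 0.40000 − (-0.00856)/(0.31393) = 0.42728

0.427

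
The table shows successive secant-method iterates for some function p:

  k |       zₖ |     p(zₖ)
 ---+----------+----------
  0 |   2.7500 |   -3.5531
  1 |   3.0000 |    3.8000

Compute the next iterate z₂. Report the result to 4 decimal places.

z₂ = 3.0000 − 3.8000·(3.0000 − 2.7500) / (3.8000 − (-3.5531))
   = 3.0000 − (0.950000)/(7.353100) = 2.870803

2.8708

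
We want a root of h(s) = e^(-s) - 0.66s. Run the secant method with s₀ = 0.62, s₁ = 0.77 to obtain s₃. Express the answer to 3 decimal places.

0.730

h(0.62) = 0.12874, h(0.77) = -0.04519
s₂ = 0.77000 − (-0.04519)·(0.77000 − 0.62000) / (-0.04519 − 0.12874) = 0.77000 − (-0.00678)/(-0.17393) = 0.73103
h(0.73103) = -0.00107
s₃ = 0.73103 − (-0.00107)·(0.73103 − 0.77000) / (-0.00107 − (-0.04519)) = 0.73103 − (0.00004)/(0.04412) = 0.73009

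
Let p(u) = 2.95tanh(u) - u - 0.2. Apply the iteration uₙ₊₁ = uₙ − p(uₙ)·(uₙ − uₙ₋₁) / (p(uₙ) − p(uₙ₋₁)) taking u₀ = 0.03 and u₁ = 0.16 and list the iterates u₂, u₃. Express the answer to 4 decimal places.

p(0.03) = -0.141527, p(0.16) = 0.108013
u₂ = 0.160000 − 0.108013·(0.160000 − 0.030000) / (0.108013 − (-0.141527)) = 0.160000 − (0.014042)/(0.249540) = 0.103730
p(0.103730) = 0.001180
u₃ = 0.103730 − 0.001180·(0.103730 − 0.160000) / (0.001180 − 0.108013) = 0.103730 − (-0.000066)/(-0.106833) = 0.103108

0.1037, 0.1031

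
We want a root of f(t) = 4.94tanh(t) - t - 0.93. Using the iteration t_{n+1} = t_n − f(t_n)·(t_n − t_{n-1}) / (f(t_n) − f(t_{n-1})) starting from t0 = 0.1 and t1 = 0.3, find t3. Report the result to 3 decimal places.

f(0.1) = -0.53764, f(0.3) = 0.20908
t2 = 0.30000 − 0.20908·(0.30000 − 0.10000) / (0.20908 − (-0.53764)) = 0.30000 − (0.04182)/(0.74672) = 0.24400
f(0.24400) = 0.00799
t3 = 0.24400 − 0.00799·(0.24400 − 0.30000) / (0.00799 − 0.20908) = 0.24400 − (-0.00045)/(-0.20109) = 0.24177

0.242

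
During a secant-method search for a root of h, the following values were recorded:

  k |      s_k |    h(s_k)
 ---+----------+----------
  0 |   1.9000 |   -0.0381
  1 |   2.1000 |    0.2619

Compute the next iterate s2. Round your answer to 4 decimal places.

s2 = 2.1000 − 0.2619·(2.1000 − 1.9000) / (0.2619 − (-0.0381))
   = 2.1000 − (0.052380)/(0.300000) = 1.925400

1.9254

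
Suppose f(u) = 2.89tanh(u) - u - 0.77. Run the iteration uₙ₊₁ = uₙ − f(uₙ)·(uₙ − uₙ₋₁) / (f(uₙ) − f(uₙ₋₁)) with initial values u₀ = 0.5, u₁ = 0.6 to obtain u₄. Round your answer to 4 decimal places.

f(0.5) = 0.065519, f(0.6) = 0.182073
u₂ = 0.600000 − 0.182073·(0.600000 − 0.500000) / (0.182073 − 0.065519) = 0.600000 − (0.018207)/(0.116555) = 0.443787
f(0.443787) = -0.009297
u₃ = 0.443787 − (-0.009297)·(0.443787 − 0.600000) / (-0.009297 − 0.182073) = 0.443787 − (0.001452)/(-0.191370) = 0.451376
f(0.451376) = 0.001179
u₄ = 0.451376 − 0.001179·(0.451376 − 0.443787) / (0.001179 − (-0.009297)) = 0.451376 − (0.000009)/(0.010476) = 0.450522

0.4505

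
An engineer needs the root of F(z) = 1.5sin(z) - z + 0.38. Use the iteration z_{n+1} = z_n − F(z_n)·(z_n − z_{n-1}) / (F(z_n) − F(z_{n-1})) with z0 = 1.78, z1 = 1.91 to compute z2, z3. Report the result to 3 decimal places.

F(1.78) = 0.06729, F(1.91) = -0.11547
z2 = 1.91000 − (-0.11547)·(1.91000 − 1.78000) / (-0.11547 − 0.06729) = 1.91000 − (-0.01501)/(-0.18277) = 1.82787
F(1.82787) = 0.00284
z3 = 1.82787 − 0.00284·(1.82787 − 1.91000) / (0.00284 − (-0.11547)) = 1.82787 − (-0.00023)/(0.11831) = 1.82984

1.828, 1.830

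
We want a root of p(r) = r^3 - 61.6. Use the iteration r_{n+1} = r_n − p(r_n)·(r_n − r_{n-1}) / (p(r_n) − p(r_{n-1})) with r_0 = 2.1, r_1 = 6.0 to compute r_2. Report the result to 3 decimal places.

p(2.1) = -52.33900, p(6.0) = 154.40000
r_2 = 6.00000 − 154.40000·(6.00000 − 2.10000) / (154.40000 − (-52.33900)) = 6.00000 − (602.16000)/(206.73900) = 3.08734

3.087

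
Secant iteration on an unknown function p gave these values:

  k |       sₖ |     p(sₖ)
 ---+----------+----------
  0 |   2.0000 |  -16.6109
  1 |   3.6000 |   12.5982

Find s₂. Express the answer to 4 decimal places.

s₂ = 3.6000 − 12.5982·(3.6000 − 2.0000) / (12.5982 − (-16.6109))
   = 3.6000 − (20.157120)/(29.209100) = 2.909903

2.9099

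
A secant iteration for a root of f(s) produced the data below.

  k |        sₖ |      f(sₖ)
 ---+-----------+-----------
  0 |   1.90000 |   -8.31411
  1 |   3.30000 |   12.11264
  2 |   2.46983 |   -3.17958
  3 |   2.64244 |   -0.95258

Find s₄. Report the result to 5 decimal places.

s₄ = 2.64244 − (-0.95258)·(2.64244 − 2.46983) / (-0.95258 − (-3.17958))
   = 2.64244 − (-0.1644248)/(2.2270000) = 2.7162724

2.71627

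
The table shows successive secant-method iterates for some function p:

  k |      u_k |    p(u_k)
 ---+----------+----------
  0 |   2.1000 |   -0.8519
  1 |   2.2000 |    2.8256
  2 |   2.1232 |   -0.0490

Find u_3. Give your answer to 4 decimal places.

u_3 = 2.1232 − (-0.0490)·(2.1232 − 2.2000) / (-0.0490 − 2.8256)
   = 2.1232 − (0.003763)/(-2.874600) = 2.124509

2.1245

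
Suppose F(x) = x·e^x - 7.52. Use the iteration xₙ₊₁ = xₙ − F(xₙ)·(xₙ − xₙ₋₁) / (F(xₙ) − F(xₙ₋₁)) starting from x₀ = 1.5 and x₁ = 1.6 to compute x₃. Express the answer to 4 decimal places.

1.5678

F(1.5) = -0.797466, F(1.6) = 0.404852
x₂ = 1.600000 − 0.404852·(1.600000 − 1.500000) / (0.404852 − (-0.797466)) = 1.600000 − (0.040485)/(1.202318) = 1.566327
F(1.566327) = -0.018815
x₃ = 1.566327 − (-0.018815)·(1.566327 − 1.600000) / (-0.018815 − 0.404852) = 1.566327 − (0.000634)/(-0.423667) = 1.567823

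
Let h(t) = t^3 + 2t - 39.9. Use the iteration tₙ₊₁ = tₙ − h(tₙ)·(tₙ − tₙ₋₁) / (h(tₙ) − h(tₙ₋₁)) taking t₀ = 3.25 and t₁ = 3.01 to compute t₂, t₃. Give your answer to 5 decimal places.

h(3.25) = 0.9281250, h(3.01) = -6.6090990
t₂ = 3.0100000 − (-6.6090990)·(3.0100000 − 3.2500000) / (-6.6090990 − 0.9281250) = 3.0100000 − (1.5861838)/(-7.5372240) = 3.2204467
h(3.2204467) = -0.0589627
t₃ = 3.2204467 − (-0.0589627)·(3.2204467 − 3.0100000) / (-0.0589627 − (-6.6090990)) = 3.2204467 − (-0.0124085)/(6.5501363) = 3.2223411

3.22045, 3.22234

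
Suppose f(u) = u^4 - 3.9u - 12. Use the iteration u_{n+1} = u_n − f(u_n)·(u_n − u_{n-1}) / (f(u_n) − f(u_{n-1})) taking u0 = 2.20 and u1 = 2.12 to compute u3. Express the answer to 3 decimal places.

f(2.20) = 2.84560, f(2.12) = -0.06837
u2 = 2.12000 − (-0.06837)·(2.12000 − 2.20000) / (-0.06837 − 2.84560) = 2.12000 − (0.00547)/(-2.91397) = 2.12188
f(2.12188) = -0.00406
u3 = 2.12188 − (-0.00406)·(2.12188 − 2.12000) / (-0.00406 − (-0.06837)) = 2.12188 − (-0.00001)/(0.06431) = 2.12200

2.122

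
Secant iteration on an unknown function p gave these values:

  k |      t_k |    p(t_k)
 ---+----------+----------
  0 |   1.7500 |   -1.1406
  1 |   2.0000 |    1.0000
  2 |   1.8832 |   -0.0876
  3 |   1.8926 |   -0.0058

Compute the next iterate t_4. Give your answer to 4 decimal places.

1.8933

t_4 = 1.8926 − (-0.0058)·(1.8926 − 1.8832) / (-0.0058 − (-0.0876))
   = 1.8926 − (-0.000055)/(0.081800) = 1.893267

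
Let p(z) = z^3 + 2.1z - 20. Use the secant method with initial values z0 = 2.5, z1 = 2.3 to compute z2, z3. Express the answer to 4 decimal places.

2.4549, 2.4575

p(2.5) = 0.875000, p(2.3) = -3.003000
z2 = 2.300000 − (-3.003000)·(2.300000 − 2.500000) / (-3.003000 − 0.875000) = 2.300000 − (0.600600)/(-3.878000) = 2.454874
p(2.454874) = -0.050703
z3 = 2.454874 − (-0.050703)·(2.454874 − 2.300000) / (-0.050703 − (-3.003000)) = 2.454874 − (-0.007853)/(2.952297) = 2.457533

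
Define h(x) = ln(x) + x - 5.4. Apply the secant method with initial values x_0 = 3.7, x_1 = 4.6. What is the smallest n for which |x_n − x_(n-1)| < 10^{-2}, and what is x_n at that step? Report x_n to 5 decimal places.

h(3.7) = -0.3916672, h(4.6) = 0.7260563
x_2 = 4.6000000 − 0.7260563·(0.9000000)/(1.1177235) = 4.0153736;  |Δ| = 0.5846264
h(4.0153736) = 0.0055040
x_3 = 4.0153736 − 0.0055040·(-0.5846264)/(-0.7205523) = 4.0109079;  |Δ| = 0.0044657
|x_3 − x_2| = 0.0044657 < 10^{-2}

n = 3, x_n = 4.01091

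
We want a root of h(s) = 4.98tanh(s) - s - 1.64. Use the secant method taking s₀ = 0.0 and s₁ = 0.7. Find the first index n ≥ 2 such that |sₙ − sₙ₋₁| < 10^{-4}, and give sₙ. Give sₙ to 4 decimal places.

h(0.0) = -1.640000, h(0.7) = 0.669752
s₂ = 0.700000 − 0.669752·(0.700000)/(2.309752) = 0.497023;  |Δ| = 0.202977
h(0.497023) = 0.152645
s₃ = 0.497023 − 0.152645·(-0.202977)/(-0.517106) = 0.437106;  |Δ| = 0.059917
h(0.437106) = -0.029117
s₄ = 0.437106 − (-0.029117)·(-0.059917)/(-0.181762) = 0.446704;  |Δ| = 0.009598
h(0.446704) = 0.000843
s₅ = 0.446704 − 0.000843·(0.009598)/(0.029960) = 0.446434;  |Δ| = 0.000270
h(0.446434) = 0.000004
s₆ = 0.446434 − 0.000004·(-0.000270)/(-0.000839) = 0.446433;  |Δ| = 0.000001
|s₆ − s₅| = 0.000001 < 10^{-4}

n = 6, sₙ = 0.4464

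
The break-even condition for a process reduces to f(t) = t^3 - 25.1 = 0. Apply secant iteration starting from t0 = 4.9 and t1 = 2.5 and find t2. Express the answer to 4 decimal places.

f(4.9) = 92.549000, f(2.5) = -9.475000
t2 = 2.500000 − (-9.475000)·(2.500000 − 4.900000) / (-9.475000 − 92.549000) = 2.500000 − (22.740000)/(-102.024000) = 2.722889

2.7229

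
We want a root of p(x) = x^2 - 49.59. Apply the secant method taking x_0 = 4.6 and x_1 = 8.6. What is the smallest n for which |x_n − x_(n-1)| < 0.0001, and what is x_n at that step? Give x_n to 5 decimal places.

p(4.6) = -28.4300000, p(8.6) = 24.3700000
x_2 = 8.6000000 − 24.3700000·(4.0000000)/(52.8000000) = 6.7537879;  |Δ| = 1.8462121
p(6.7537879) = -3.9763493
x_3 = 6.7537879 − (-3.9763493)·(-1.8462121)/(-28.3463493) = 7.0127695;  |Δ| = 0.2589816
p(7.0127695) = -0.4110636
x_4 = 7.0127695 − (-0.4110636)·(0.2589816)/(3.5652857) = 7.0426291;  |Δ| = 0.0298596
p(7.0426291) = 0.0086247
x_5 = 7.0426291 − 0.0086247·(0.0298596)/(0.4196882) = 7.0420155;  |Δ| = 0.0006136
p(7.0420155) = -0.0000179
x_6 = 7.0420155 − (-0.0000179)·(-0.0006136)/(-0.0086426) = 7.0420168;  |Δ| = 0.0000013
|x_6 − x_5| = 0.0000013 < 0.0001

n = 6, x_n = 7.04202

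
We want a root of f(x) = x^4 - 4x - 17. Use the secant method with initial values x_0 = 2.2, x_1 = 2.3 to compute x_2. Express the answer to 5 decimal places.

f(2.2) = -2.3744000, f(2.3) = 1.7841000
x_2 = 2.3000000 − 1.7841000·(2.3000000 − 2.2000000) / (1.7841000 − (-2.3744000)) = 2.3000000 − (0.1784100)/(4.1585000) = 2.2570975

2.25710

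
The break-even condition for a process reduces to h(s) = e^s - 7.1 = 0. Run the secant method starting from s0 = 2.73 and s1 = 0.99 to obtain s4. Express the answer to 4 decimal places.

1.9193

h(2.73) = 8.232887, h(0.99) = -4.408766
s2 = 0.990000 − (-4.408766)·(0.990000 − 2.730000) / (-4.408766 − 8.232887) = 0.990000 − (7.671252)/(-12.641653) = 1.596824
h(1.596824) = -2.162676
s3 = 1.596824 − (-2.162676)·(1.596824 − 0.990000) / (-2.162676 − (-4.408766)) = 1.596824 − (-1.312363)/(2.246090) = 2.181111
h(2.181111) = 1.756142
s4 = 2.181111 − 1.756142·(2.181111 − 1.596824) / (1.756142 − (-2.162676)) = 2.181111 − (1.026092)/(3.918818) = 1.919274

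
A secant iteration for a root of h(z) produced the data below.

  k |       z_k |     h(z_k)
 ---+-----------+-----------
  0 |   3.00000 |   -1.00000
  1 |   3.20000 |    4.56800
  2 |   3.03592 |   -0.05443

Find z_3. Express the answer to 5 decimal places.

z_3 = 3.03592 − (-0.05443)·(3.03592 − 3.20000) / (-0.05443 − 4.56800)
   = 3.03592 − (0.0089309)/(-4.6224300) = 3.0378521

3.03785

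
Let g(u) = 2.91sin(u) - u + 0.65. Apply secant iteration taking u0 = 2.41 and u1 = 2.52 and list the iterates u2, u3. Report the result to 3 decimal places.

g(2.41) = 0.18404, g(2.52) = -0.17542
u2 = 2.52000 − (-0.17542)·(2.52000 − 2.41000) / (-0.17542 − 0.18404) = 2.52000 − (-0.01930)/(-0.35946) = 2.46632
g(2.46632) = 0.00275
u3 = 2.46632 − 0.00275·(2.46632 − 2.52000) / (0.00275 − (-0.17542)) = 2.46632 − (-0.00015)/(0.17817) = 2.46715

2.466, 2.467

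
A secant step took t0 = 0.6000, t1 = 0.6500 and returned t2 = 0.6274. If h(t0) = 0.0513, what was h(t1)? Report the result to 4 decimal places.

The secant line through (0.6000, 0.0513) and (0.6500, h(t1)) crosses zero at t2 = 0.6274.
So (0.6000, 0.0513), (0.6500, h(t1)), (0.6274, 0) are collinear:
h(t1) = 0.0513 · (0.6500 − 0.6274) / (0.6000 − 0.6274) = 0.0513 · (0.022600)/(-0.027400) = -0.042313

-0.0423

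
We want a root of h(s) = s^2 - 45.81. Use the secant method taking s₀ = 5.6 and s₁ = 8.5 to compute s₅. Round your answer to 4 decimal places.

h(5.6) = -14.450000, h(8.5) = 26.440000
s₂ = 8.500000 − 26.440000·(8.500000 − 5.600000) / (26.440000 − (-14.450000)) = 8.500000 − (76.676000)/(40.890000) = 6.624823
h(6.624823) = -1.921724
s₃ = 6.624823 − (-1.921724)·(6.624823 − 8.500000) / (-1.921724 − 26.440000) = 6.624823 − (3.603574)/(-28.361724) = 6.751880
h(6.751880) = -0.222112
s₄ = 6.751880 − (-0.222112)·(6.751880 − 6.624823) / (-0.222112 − (-1.921724)) = 6.751880 − (-0.028221)/(1.699612) = 6.768485
h(6.768485) = 0.002385
s₅ = 6.768485 − 0.002385·(6.768485 − 6.751880) / (0.002385 − (-0.222112)) = 6.768485 − (0.000040)/(0.224497) = 6.768308

6.7683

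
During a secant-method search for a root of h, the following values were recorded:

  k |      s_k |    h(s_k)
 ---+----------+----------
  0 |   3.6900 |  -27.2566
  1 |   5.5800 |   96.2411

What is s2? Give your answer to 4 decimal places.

4.1071

s2 = 5.5800 − 96.2411·(5.5800 − 3.6900) / (96.2411 − (-27.2566))
   = 5.5800 − (181.895679)/(123.497700) = 4.107133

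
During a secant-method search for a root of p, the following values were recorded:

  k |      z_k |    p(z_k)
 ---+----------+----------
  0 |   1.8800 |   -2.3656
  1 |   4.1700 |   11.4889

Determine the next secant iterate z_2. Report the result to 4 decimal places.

z_2 = 4.1700 − 11.4889·(4.1700 − 1.8800) / (11.4889 − (-2.3656))
   = 4.1700 − (26.309581)/(13.854500) = 2.271008

2.2710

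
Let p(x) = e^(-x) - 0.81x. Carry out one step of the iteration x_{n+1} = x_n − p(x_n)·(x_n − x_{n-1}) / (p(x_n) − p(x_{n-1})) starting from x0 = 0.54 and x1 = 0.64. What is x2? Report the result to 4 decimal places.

p(0.54) = 0.145348, p(0.64) = 0.008892
x2 = 0.640000 − 0.008892·(0.640000 − 0.540000) / (0.008892 − 0.145348) = 0.640000 − (0.000889)/(-0.136456) = 0.646517

0.6465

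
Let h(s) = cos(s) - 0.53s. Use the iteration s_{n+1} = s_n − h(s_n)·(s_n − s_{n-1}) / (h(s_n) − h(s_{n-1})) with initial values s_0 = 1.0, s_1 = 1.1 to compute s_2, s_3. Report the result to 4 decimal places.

1.0074, 1.0075

h(1.0) = 0.010302, h(1.1) = -0.129404
s_2 = 1.100000 − (-0.129404)·(1.100000 − 1.000000) / (-0.129404 − 0.010302) = 1.100000 − (-0.012940)/(-0.139706) = 1.007374
h(1.007374) = 0.000174
s_3 = 1.007374 − 0.000174·(1.007374 − 1.100000) / (0.000174 − (-0.129404)) = 1.007374 − (-0.000016)/(0.129578) = 1.007499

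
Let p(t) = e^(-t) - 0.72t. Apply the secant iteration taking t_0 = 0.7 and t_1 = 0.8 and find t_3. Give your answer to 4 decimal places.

p(0.7) = -0.007415, p(0.8) = -0.126671
t_2 = 0.800000 − (-0.126671)·(0.800000 − 0.700000) / (-0.126671 − (-0.007415)) = 0.800000 − (-0.012667)/(-0.119256) = 0.693783
p(0.693783) = 0.000159
t_3 = 0.693783 − 0.000159·(0.693783 − 0.800000) / (0.000159 − (-0.126671)) = 0.693783 − (-0.000017)/(0.126830) = 0.693916

0.6939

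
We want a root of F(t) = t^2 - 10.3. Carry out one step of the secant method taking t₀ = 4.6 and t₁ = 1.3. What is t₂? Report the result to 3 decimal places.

F(4.6) = 10.86000, F(1.3) = -8.61000
t₂ = 1.30000 − (-8.61000)·(1.30000 − 4.60000) / (-8.61000 − 10.86000) = 1.30000 − (28.41300)/(-19.47000) = 2.75932

2.759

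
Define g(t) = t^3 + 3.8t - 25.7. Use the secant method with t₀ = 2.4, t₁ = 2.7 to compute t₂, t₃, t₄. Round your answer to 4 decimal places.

2.5181, 2.5249, 2.5253

g(2.4) = -2.756000, g(2.7) = 4.243000
t₂ = 2.700000 − 4.243000·(2.700000 − 2.400000) / (4.243000 − (-2.756000)) = 2.700000 − (1.272900)/(6.999000) = 2.518131
g(2.518131) = -0.163671
t₃ = 2.518131 − (-0.163671)·(2.518131 − 2.700000) / (-0.163671 − 4.243000) = 2.518131 − (0.029767)/(-4.406671) = 2.524886
g(2.524886) = -0.009159
t₄ = 2.524886 − (-0.009159)·(2.524886 − 2.518131) / (-0.009159 − (-0.163671)) = 2.524886 − (-0.000062)/(0.154512) = 2.525286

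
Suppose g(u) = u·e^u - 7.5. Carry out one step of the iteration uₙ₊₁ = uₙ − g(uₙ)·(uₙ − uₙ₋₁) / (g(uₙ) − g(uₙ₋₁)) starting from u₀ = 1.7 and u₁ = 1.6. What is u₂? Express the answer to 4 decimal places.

1.5692

g(1.7) = 1.805711, g(1.6) = 0.424852
u₂ = 1.600000 − 0.424852·(1.600000 − 1.700000) / (0.424852 − 1.805711) = 1.600000 − (-0.042485)/(-1.380859) = 1.569233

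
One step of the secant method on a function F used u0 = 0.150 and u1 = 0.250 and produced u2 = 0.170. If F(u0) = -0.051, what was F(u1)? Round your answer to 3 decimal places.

The secant line through (0.150, -0.051) and (0.250, F(u1)) crosses zero at u2 = 0.170.
So (0.150, -0.051), (0.250, F(u1)), (0.170, 0) are collinear:
F(u1) = -0.051 · (0.250 − 0.170) / (0.150 − 0.170) = -0.051 · (0.08000)/(-0.02000) = 0.20400

0.204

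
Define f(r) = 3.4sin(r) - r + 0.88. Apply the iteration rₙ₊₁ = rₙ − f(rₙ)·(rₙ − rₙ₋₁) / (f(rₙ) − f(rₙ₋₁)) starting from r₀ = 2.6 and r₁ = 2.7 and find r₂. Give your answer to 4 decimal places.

f(2.6) = 0.032705, f(2.7) = -0.366908
r₂ = 2.700000 − (-0.366908)·(2.700000 − 2.600000) / (-0.366908 − 0.032705) = 2.700000 − (-0.036691)/(-0.399613) = 2.608184

2.6082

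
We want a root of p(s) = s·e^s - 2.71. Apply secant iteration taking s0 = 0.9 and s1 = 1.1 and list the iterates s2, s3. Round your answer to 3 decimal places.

p(0.9) = -0.49636, p(1.1) = 0.59458
s2 = 1.10000 − 0.59458·(1.10000 − 0.90000) / (0.59458 − (-0.49636)) = 1.10000 − (0.11892)/(1.09094) = 0.99100
p(0.99100) = -0.04034
s3 = 0.99100 − (-0.04034)·(0.99100 − 1.10000) / (-0.04034 − 0.59458) = 0.99100 − (0.00440)/(-0.63492) = 0.99792

0.991, 0.998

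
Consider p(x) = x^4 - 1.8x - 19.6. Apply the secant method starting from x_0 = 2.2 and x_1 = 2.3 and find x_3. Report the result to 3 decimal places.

p(2.2) = -0.13440, p(2.3) = 4.24410
x_2 = 2.30000 − 4.24410·(2.30000 − 2.20000) / (4.24410 − (-0.13440)) = 2.30000 − (0.42441)/(4.37850) = 2.20307
p(2.20307) = -0.00891
x_3 = 2.20307 − (-0.00891)·(2.20307 − 2.30000) / (-0.00891 − 4.24410) = 2.20307 − (0.00086)/(-4.25301) = 2.20327

2.203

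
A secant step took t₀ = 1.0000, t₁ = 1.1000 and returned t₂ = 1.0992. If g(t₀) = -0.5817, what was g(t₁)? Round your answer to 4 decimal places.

0.0047

The secant line through (1.0000, -0.5817) and (1.1000, g(t₁)) crosses zero at t₂ = 1.0992.
So (1.0000, -0.5817), (1.1000, g(t₁)), (1.0992, 0) are collinear:
g(t₁) = -0.5817 · (1.1000 − 1.0992) / (1.0000 − 1.0992) = -0.5817 · (0.000800)/(-0.099200) = 0.004691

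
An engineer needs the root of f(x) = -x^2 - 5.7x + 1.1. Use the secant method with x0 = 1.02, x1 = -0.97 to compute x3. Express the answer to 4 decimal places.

0.2277

f(1.02) = -5.754400, f(-0.97) = 5.688100
x2 = -0.970000 − 5.688100·(-0.970000 − 1.020000) / (5.688100 − (-5.754400)) = -0.970000 − (-11.319319)/(11.442500) = 0.019235
f(0.019235) = 0.989992
x3 = 0.019235 − 0.989992·(0.019235 − (-0.970000)) / (0.989992 − 5.688100) = 0.019235 − (0.979334)/(-4.698108) = 0.227688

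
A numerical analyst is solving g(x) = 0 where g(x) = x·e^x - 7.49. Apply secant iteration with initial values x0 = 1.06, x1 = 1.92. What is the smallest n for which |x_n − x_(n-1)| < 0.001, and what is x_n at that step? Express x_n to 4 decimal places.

n = 6, x_n = 1.5654

g(1.06) = -4.430447, g(1.92) = 5.606240
x2 = 1.920000 − 5.606240·(0.860000)/(10.036687) = 1.439626;  |Δ| = 0.480374
g(1.439626) = -1.416052
x3 = 1.439626 − (-1.416052)·(-0.480374)/(-7.022292) = 1.536494;  |Δ| = 0.096868
g(1.536494) = -0.347973
x4 = 1.536494 − (-0.347973)·(0.096868)/(1.068078) = 1.568053;  |Δ| = 0.031559
g(1.568053) = 0.032414
x5 = 1.568053 − 0.032414·(0.031559)/(0.380387) = 1.565363;  |Δ| = 0.002689
g(1.565363) = -0.000655
x6 = 1.565363 − (-0.000655)·(-0.002689)/(-0.033069) = 1.565417;  |Δ| = 0.000053
|x6 − x5| = 0.000053 < 0.001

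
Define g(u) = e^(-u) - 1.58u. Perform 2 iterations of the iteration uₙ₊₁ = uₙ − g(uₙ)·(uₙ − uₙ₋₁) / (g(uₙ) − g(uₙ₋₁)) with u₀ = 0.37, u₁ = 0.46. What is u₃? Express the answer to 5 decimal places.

0.41707

g(0.37) = 0.1061343, g(0.46) = -0.0955164
u₂ = 0.4600000 − (-0.0955164)·(0.4600000 − 0.3700000) / (-0.0955164 − 0.1061343) = 0.4600000 − (-0.0085965)/(-0.2016507) = 0.4173695
g(0.4173695) = -0.0006663
u₃ = 0.4173695 − (-0.0006663)·(0.4173695 − 0.4600000) / (-0.0006663 − (-0.0955164)) = 0.4173695 − (0.0000284)/(0.0948500) = 0.4170700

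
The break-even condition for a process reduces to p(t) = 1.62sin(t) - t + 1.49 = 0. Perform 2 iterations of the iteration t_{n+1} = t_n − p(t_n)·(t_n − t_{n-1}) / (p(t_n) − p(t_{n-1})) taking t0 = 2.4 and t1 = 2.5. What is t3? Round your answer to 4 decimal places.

2.4823

p(2.4) = 0.184250, p(2.5) = -0.040475
t2 = 2.500000 − (-0.040475)·(2.500000 − 2.400000) / (-0.040475 − 0.184250) = 2.500000 − (-0.004048)/(-0.224725) = 2.481989
p(2.481989) = 0.000753
t3 = 2.481989 − 0.000753·(2.481989 − 2.500000) / (0.000753 − (-0.040475)) = 2.481989 − (-0.000014)/(0.041228) = 2.482318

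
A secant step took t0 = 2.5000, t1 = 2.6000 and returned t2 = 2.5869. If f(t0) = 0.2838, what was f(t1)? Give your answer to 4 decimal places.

-0.0428

The secant line through (2.5000, 0.2838) and (2.6000, f(t1)) crosses zero at t2 = 2.5869.
So (2.5000, 0.2838), (2.6000, f(t1)), (2.5869, 0) are collinear:
f(t1) = 0.2838 · (2.6000 − 2.5869) / (2.5000 − 2.5869) = 0.2838 · (0.013100)/(-0.086900) = -0.042782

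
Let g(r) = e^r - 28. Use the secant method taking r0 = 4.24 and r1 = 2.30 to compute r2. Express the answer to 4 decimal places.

g(4.24) = 41.407852, g(2.30) = -18.025818
r2 = 2.300000 − (-18.025818)·(2.300000 − 4.240000) / (-18.025818 − 41.407852) = 2.300000 − (34.970086)/(-59.433669) = 2.888388

2.8884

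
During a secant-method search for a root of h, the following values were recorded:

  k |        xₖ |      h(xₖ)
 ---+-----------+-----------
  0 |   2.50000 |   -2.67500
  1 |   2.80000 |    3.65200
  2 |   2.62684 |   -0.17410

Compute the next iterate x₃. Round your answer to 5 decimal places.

2.63472

x₃ = 2.62684 − (-0.17410)·(2.62684 − 2.80000) / (-0.17410 − 3.65200)
   = 2.62684 − (0.0301472)/(-3.8261000) = 2.6347193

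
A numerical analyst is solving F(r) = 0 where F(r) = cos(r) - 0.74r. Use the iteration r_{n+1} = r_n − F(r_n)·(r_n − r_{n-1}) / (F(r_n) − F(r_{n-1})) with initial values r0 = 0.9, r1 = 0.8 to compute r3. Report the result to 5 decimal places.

0.87069

F(0.9) = -0.0443900, F(0.8) = 0.1047067
r2 = 0.8000000 − 0.1047067·(0.8000000 − 0.9000000) / (0.1047067 − (-0.0443900)) = 0.8000000 − (-0.0104707)/(0.1490967) = 0.8702274
F(0.8702274) = 0.0006845
r3 = 0.8702274 − 0.0006845·(0.8702274 − 0.8000000) / (0.0006845 − 0.1047067) = 0.8702274 − (0.0000481)/(-0.1040222) = 0.8706895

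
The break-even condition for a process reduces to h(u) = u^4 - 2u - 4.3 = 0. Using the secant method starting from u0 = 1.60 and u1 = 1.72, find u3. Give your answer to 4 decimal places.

h(1.60) = -0.946400, h(1.72) = 1.012131
u2 = 1.720000 − 1.012131·(1.720000 − 1.600000) / (1.012131 − (-0.946400)) = 1.720000 − (0.121456)/(1.958531) = 1.657986
h(1.657986) = -0.059419
u3 = 1.657986 − (-0.059419)·(1.657986 − 1.720000) / (-0.059419 − 1.012131) = 1.657986 − (0.003685)/(-1.071549) = 1.661425

1.6614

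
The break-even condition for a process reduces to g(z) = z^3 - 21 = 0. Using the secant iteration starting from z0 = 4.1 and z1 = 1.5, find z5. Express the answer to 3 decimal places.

2.746

g(4.1) = 47.92100, g(1.5) = -17.62500
z2 = 1.50000 − (-17.62500)·(1.50000 − 4.10000) / (-17.62500 − 47.92100) = 1.50000 − (45.82500)/(-65.54600) = 2.19913
g(2.19913) = -10.36467
z3 = 2.19913 − (-10.36467)·(2.19913 − 1.50000) / (-10.36467 − (-17.62500)) = 2.19913 − (-7.24622)/(7.26033) = 3.19718
g(3.19718) = 11.68155
z4 = 3.19718 − 11.68155·(3.19718 − 2.19913) / (11.68155 − (-10.36467)) = 3.19718 − (11.65885)/(22.04622) = 2.66835
g(2.66835) = -2.00117
z5 = 2.66835 − (-2.00117)·(2.66835 − 3.19718) / (-2.00117 − 11.68155) = 2.66835 − (1.05829)/(-13.68272) = 2.74569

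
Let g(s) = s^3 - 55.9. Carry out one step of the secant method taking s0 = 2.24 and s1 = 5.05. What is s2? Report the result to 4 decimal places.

g(2.24) = -44.660576, g(5.05) = 72.887625
s2 = 5.050000 − 72.887625·(5.050000 − 2.240000) / (72.887625 − (-44.660576)) = 5.050000 − (204.814226)/(117.548201) = 3.307615

3.3076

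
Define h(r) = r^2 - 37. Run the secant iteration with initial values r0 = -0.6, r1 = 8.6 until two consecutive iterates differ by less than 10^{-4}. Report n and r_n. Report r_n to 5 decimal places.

h(-0.6) = -36.6400000, h(8.6) = 36.9600000
r2 = 8.6000000 − 36.9600000·(9.2000000)/(73.6000000) = 3.9800000;  |Δ| = 4.6200000
h(3.9800000) = -21.1596000
r3 = 3.9800000 − (-21.1596000)·(-4.6200000)/(-58.1196000) = 5.6620032;  |Δ| = 1.6820032
h(5.6620032) = -4.9417200
r4 = 5.6620032 − (-4.9417200)·(1.6820032)/(16.2178800) = 6.1745232;  |Δ| = 0.5125201
h(6.1745232) = 1.1247372
r5 = 6.1745232 − 1.1247372·(0.5125201)/(6.0664572) = 6.0795007;  |Δ| = 0.0950226
h(6.0795007) = -0.0396717
r6 = 6.0795007 − (-0.0396717)·(-0.0950226)/(-1.1644089) = 6.0827381;  |Δ| = 0.0032374
h(6.0827381) = -0.0002971
r7 = 6.0827381 − (-0.0002971)·(0.0032374)/(0.0393745) = 6.0827625;  |Δ| = 0.0000244
|r7 − r6| = 0.0000244 < 10^{-4}

n = 7, r_n = 6.08276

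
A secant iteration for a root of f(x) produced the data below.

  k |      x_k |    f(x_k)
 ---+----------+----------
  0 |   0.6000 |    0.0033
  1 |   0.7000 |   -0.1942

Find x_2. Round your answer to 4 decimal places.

x_2 = 0.7000 − (-0.1942)·(0.7000 − 0.6000) / (-0.1942 − 0.0033)
   = 0.7000 − (-0.019420)/(-0.197500) = 0.601671

0.6017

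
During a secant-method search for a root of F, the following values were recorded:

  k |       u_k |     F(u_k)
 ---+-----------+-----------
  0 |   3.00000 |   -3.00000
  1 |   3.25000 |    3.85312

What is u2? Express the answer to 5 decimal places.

u2 = 3.25000 − 3.85312·(3.25000 − 3.00000) / (3.85312 − (-3.00000))
   = 3.25000 − (0.9632800)/(6.8531200) = 3.1094392

3.10944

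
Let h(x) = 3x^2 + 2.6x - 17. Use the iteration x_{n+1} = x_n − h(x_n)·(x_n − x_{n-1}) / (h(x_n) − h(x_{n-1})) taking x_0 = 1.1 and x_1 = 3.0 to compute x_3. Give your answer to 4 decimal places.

1.9539

h(1.1) = -10.510000, h(3.0) = 17.800000
x_2 = 3.000000 − 17.800000·(3.000000 − 1.100000) / (17.800000 − (-10.510000)) = 3.000000 − (33.820000)/(28.310000) = 1.805369
h(1.805369) = -2.527967
x_3 = 1.805369 − (-2.527967)·(1.805369 − 3.000000) / (-2.527967 − 17.800000) = 1.805369 − (3.019988)/(-20.327967) = 1.953932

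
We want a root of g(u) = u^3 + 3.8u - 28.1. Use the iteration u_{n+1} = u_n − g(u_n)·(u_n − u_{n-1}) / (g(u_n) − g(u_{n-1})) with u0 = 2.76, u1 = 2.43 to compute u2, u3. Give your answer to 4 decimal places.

g(2.76) = 3.412576, g(2.43) = -4.517093
u2 = 2.430000 − (-4.517093)·(2.430000 − 2.760000) / (-4.517093 − 3.412576) = 2.430000 − (1.490641)/(-7.929669) = 2.617983
g(2.617983) = -0.208448
u3 = 2.617983 − (-0.208448)·(2.617983 − 2.430000) / (-0.208448 − (-4.517093)) = 2.617983 − (-0.039185)/(4.308645) = 2.627077

2.6180, 2.6271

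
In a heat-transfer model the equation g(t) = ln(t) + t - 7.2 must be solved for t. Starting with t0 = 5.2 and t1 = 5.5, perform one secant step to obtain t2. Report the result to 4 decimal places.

5.4960

g(5.2) = -0.351341, g(5.5) = 0.004748
t2 = 5.500000 − 0.004748·(5.500000 − 5.200000) / (0.004748 − (-0.351341)) = 5.500000 − (0.001424)/(0.356089) = 5.496000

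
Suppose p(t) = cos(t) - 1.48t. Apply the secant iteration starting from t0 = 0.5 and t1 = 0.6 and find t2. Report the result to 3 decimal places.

0.569

p(0.5) = 0.13758, p(0.6) = -0.06266
t2 = 0.60000 − (-0.06266)·(0.60000 − 0.50000) / (-0.06266 − 0.13758) = 0.60000 − (-0.00627)/(-0.20025) = 0.56871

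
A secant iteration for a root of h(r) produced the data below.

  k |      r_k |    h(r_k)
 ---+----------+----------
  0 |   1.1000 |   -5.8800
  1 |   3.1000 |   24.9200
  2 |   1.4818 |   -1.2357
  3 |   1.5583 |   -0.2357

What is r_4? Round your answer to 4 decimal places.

r_4 = 1.5583 − (-0.2357)·(1.5583 − 1.4818) / (-0.2357 − (-1.2357))
   = 1.5583 − (-0.018031)/(1.000000) = 1.576331

1.5763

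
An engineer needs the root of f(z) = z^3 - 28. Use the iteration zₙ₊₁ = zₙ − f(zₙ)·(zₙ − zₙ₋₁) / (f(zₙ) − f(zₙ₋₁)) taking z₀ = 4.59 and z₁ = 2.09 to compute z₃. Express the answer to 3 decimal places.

3.215

f(4.59) = 68.70258, f(2.09) = -18.87067
z₂ = 2.09000 − (-18.87067)·(2.09000 − 4.59000) / (-18.87067 − 68.70258) = 2.09000 − (47.17668)/(-87.57325) = 2.62871
f(2.62871) = -9.83529
z₃ = 2.62871 − (-9.83529)·(2.62871 − 2.09000) / (-9.83529 − (-18.87067)) = 2.62871 − (-5.29838)/(9.03538) = 3.21511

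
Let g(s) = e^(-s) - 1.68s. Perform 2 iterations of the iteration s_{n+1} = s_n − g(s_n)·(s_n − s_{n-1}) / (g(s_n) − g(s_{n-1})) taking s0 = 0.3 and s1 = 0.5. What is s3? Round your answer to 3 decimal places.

0.399

g(0.3) = 0.23682, g(0.5) = -0.23347
s2 = 0.50000 − (-0.23347)·(0.50000 − 0.30000) / (-0.23347 − 0.23682) = 0.50000 − (-0.04669)/(-0.47029) = 0.40071
g(0.40071) = -0.00335
s3 = 0.40071 − (-0.00335)·(0.40071 − 0.50000) / (-0.00335 − (-0.23347)) = 0.40071 − (0.00033)/(0.23012) = 0.39927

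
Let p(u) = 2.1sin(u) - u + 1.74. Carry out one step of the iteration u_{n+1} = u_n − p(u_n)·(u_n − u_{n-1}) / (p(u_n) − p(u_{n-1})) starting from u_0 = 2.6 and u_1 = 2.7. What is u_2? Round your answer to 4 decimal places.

2.6781

p(2.6) = 0.222553, p(2.7) = -0.062502
u_2 = 2.700000 − (-0.062502)·(2.700000 − 2.600000) / (-0.062502 − 0.222553) = 2.700000 − (-0.006250)/(-0.285055) = 2.678074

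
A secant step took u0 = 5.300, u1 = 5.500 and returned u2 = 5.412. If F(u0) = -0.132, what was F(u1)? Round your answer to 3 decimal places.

The secant line through (5.300, -0.132) and (5.500, F(u1)) crosses zero at u2 = 5.412.
So (5.300, -0.132), (5.500, F(u1)), (5.412, 0) are collinear:
F(u1) = -0.132 · (5.500 − 5.412) / (5.300 − 5.412) = -0.132 · (0.08800)/(-0.11200) = 0.10371

0.104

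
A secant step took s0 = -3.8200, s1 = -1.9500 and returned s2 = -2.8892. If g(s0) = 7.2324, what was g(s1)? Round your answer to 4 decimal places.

The secant line through (-3.8200, 7.2324) and (-1.9500, g(s1)) crosses zero at s2 = -2.8892.
So (-3.8200, 7.2324), (-1.9500, g(s1)), (-2.8892, 0) are collinear:
g(s1) = 7.2324 · (-1.9500 − (-2.8892)) / (-3.8200 − (-2.8892)) = 7.2324 · (0.939200)/(-0.930800) = -7.297669

-7.2977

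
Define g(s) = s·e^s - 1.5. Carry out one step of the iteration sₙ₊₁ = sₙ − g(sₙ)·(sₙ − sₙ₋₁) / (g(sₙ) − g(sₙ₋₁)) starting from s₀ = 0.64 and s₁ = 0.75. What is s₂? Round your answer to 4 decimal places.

g(0.64) = -0.286252, g(0.75) = 0.087750
s₂ = 0.750000 − 0.087750·(0.750000 − 0.640000) / (0.087750 − (-0.286252)) = 0.750000 − (0.009653)/(0.374002) = 0.724191

0.7242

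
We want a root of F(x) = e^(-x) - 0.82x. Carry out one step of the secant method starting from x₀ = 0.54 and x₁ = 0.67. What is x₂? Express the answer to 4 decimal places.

0.6424

F(0.54) = 0.139948, F(0.67) = -0.037691
x₂ = 0.670000 − (-0.037691)·(0.670000 − 0.540000) / (-0.037691 − 0.139948) = 0.670000 − (-0.004900)/(-0.177640) = 0.642417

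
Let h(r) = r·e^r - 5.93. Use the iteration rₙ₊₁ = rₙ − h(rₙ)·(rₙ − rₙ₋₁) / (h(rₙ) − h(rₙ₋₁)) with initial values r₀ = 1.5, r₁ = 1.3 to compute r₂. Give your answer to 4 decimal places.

1.4188

h(1.5) = 0.792534, h(1.3) = -1.159914
r₂ = 1.300000 − (-1.159914)·(1.300000 − 1.500000) / (-1.159914 − 0.792534) = 1.300000 − (0.231983)/(-1.952448) = 1.418816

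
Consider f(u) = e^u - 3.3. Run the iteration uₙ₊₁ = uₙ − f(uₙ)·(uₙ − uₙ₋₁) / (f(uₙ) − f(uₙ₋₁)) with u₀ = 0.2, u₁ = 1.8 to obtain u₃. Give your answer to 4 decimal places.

f(0.2) = -2.078597, f(1.8) = 2.749647
u₂ = 1.800000 − 2.749647·(1.800000 − 0.200000) / (2.749647 − (-2.078597)) = 1.800000 − (4.399436)/(4.828245) = 0.888813
f(0.888813) = -0.867760
u₃ = 0.888813 − (-0.867760)·(0.888813 − 1.800000) / (-0.867760 − 2.749647) = 0.888813 − (0.790692)/(-3.617408) = 1.107392

1.1074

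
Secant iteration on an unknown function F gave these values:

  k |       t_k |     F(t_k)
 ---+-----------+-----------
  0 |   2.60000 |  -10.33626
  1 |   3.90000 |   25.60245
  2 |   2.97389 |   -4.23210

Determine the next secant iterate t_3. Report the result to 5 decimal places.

t_3 = 2.97389 − (-4.23210)·(2.97389 − 3.90000) / (-4.23210 − 25.60245)
   = 2.97389 − (3.9193901)/(-29.8345500) = 3.1052608

3.10526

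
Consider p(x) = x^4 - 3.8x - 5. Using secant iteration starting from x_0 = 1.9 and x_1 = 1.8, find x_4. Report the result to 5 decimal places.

p(1.9) = 0.8121000, p(1.8) = -1.3424000
x_2 = 1.8000000 − (-1.3424000)·(1.8000000 − 1.9000000) / (-1.3424000 − 0.8121000) = 1.8000000 − (0.1342400)/(-2.1545000) = 1.8623068
p(1.8623068) = -0.0484474
x_3 = 1.8623068 − (-0.0484474)·(1.8623068 − 1.8000000) / (-0.0484474 − (-1.3424000)) = 1.8623068 − (-0.0030186)/(1.2939526) = 1.8646397
p(1.8646397) = 0.0030711
x_4 = 1.8646397 − 0.0030711·(1.8646397 − 1.8623068) / (0.0030711 − (-0.0484474)) = 1.8646397 − (0.0000072)/(0.0515185) = 1.8645006

1.86450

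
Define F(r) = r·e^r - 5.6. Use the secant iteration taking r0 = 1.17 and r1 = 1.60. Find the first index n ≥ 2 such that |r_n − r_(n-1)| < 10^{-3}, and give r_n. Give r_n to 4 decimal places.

n = 5, r_n = 1.3920

F(1.17) = -1.830269, F(1.60) = 2.324852
r2 = 1.600000 − 2.324852·(0.430000)/(4.155120) = 1.359409;  |Δ| = 0.240591
F(1.359409) = -0.306613
r3 = 1.359409 − (-0.306613)·(-0.240591)/(-2.631465) = 1.387442;  |Δ| = 0.028033
F(1.387442) = -0.043861
r4 = 1.387442 − (-0.043861)·(0.028033)/(0.262752) = 1.392121;  |Δ| = 0.004680
F(1.392121) = 0.001028
r5 = 1.392121 − 0.001028·(0.004680)/(0.044889) = 1.392014;  |Δ| = 0.000107
|r5 − r4| = 0.000107 < 10^{-3}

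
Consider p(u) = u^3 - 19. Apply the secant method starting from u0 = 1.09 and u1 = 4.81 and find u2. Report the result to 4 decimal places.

p(1.09) = -17.704971, p(4.81) = 92.284641
u2 = 4.810000 − 92.284641·(4.810000 − 1.090000) / (92.284641 − (-17.704971)) = 4.810000 − (343.298865)/(109.989612) = 1.688806

1.6888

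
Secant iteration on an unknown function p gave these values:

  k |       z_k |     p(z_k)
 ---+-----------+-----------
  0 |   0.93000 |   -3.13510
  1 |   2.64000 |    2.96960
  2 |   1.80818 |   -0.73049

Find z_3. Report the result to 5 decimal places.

z_3 = 1.80818 − (-0.73049)·(1.80818 − 2.64000) / (-0.73049 − 2.96960)
   = 1.80818 − (0.6076362)/(-3.7000900) = 1.9724020

1.97240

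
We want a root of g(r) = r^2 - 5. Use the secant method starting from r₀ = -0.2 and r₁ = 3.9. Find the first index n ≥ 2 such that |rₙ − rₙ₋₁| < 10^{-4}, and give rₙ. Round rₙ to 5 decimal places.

g(-0.2) = -4.9600000, g(3.9) = 10.2100000
r₂ = 3.9000000 − 10.2100000·(4.1000000)/(15.1700000) = 1.1405405;  |Δ| = 2.7594595
g(1.1405405) = -3.6991673
r₃ = 1.1405405 − (-3.6991673)·(-2.7594595)/(-13.9091673) = 1.8744236;  |Δ| = 0.7338831
g(1.8744236) = -1.4865362
r₄ = 1.8744236 − (-1.4865362)·(0.7338831)/(2.2126311) = 2.3674763;  |Δ| = 0.4930527
g(2.3674763) = 0.6049440
r₅ = 2.3674763 − 0.6049440·(0.4930527)/(2.0914802) = 2.2248647;  |Δ| = 0.1426116
g(2.2248647) = -0.0499770
r₆ = 2.2248647 − (-0.0499770)·(-0.1426116)/(-0.6549209) = 2.2357474;  |Δ| = 0.0108827
g(2.2357474) = -0.0014336
r₇ = 2.2357474 − (-0.0014336)·(0.0108827)/(0.0485434) = 2.2360688;  |Δ| = 0.0003214
g(2.2360688) = 0.0000036
r₈ = 2.2360688 − 0.0000036·(0.0003214)/(0.0014372) = 2.2360680;  |Δ| = 0.0000008
|r₈ − r₇| = 0.0000008 < 10^{-4}

n = 8, rₙ = 2.23607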